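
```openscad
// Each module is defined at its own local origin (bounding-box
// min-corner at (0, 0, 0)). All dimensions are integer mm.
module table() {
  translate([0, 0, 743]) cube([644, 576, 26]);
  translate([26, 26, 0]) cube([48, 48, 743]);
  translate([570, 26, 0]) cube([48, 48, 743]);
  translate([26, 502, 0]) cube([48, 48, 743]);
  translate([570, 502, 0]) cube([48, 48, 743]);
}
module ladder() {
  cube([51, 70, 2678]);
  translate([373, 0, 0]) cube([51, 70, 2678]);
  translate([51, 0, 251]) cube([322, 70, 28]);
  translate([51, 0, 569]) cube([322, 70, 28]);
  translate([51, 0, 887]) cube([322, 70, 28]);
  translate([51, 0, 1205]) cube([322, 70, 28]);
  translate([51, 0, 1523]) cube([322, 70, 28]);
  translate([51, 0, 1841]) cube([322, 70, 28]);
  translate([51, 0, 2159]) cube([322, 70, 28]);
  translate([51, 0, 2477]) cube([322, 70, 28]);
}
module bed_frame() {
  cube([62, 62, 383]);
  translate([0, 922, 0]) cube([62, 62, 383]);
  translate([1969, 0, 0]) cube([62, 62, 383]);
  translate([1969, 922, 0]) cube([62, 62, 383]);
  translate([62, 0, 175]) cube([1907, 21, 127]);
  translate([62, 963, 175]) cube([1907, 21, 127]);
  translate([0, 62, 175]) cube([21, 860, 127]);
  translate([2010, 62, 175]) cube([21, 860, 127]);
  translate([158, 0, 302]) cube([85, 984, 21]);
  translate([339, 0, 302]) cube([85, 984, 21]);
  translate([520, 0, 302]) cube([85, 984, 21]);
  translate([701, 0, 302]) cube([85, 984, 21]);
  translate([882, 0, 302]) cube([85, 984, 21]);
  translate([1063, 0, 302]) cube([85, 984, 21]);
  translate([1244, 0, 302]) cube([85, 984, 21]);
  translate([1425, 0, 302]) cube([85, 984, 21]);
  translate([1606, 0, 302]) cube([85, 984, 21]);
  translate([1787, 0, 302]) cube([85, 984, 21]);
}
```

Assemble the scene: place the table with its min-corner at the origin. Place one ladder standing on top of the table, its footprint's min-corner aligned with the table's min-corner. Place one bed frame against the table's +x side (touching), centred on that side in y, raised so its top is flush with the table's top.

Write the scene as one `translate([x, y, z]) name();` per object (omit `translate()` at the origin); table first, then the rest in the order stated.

table();
translate([0, 0, 769]) ladder();
translate([644, -204, 386]) bed_frame();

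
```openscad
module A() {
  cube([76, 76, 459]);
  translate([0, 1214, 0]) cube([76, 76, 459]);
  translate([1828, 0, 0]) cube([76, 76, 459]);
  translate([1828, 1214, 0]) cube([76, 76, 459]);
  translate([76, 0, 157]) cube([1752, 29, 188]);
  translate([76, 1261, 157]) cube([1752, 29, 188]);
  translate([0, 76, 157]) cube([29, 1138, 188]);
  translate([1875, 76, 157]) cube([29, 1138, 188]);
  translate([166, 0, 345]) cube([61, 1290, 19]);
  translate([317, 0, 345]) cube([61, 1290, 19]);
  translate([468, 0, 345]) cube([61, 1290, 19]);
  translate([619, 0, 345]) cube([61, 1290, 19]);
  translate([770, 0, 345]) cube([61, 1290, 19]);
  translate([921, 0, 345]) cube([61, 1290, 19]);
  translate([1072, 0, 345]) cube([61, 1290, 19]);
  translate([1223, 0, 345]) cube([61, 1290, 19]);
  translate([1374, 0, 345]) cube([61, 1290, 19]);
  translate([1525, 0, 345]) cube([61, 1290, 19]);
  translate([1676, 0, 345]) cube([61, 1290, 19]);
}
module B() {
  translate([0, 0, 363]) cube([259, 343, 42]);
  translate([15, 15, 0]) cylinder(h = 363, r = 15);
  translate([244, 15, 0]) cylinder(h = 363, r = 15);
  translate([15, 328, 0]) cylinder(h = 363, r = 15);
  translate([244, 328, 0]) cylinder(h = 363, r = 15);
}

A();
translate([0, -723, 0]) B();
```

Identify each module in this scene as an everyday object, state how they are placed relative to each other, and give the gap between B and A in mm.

The stool's nearest face is 380 mm from the bed frame's −y face.

A is a bed frame. B is a stool. The stool is on the floor beside the bed frame on its −y side. The gap between the stool and the bed frame is 380 mm.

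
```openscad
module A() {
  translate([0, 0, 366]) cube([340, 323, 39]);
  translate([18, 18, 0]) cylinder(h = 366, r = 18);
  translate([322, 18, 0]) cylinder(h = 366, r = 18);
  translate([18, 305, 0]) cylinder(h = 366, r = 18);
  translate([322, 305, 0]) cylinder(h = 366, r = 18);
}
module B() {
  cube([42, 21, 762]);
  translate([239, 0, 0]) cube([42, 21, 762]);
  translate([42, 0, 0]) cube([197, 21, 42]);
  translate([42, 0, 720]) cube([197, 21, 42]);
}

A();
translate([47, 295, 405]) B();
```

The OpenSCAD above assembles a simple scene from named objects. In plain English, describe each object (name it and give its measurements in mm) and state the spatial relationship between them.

A is a simple wooden stool: a rectangular seat 340 mm (x) by 323 mm (y), 39 mm thick, top face at z = 405 mm, on four round legs, each 36 mm in diameter. The legs rest on z = 0, each leg's axis is inset half a diameter from the nearest pair of seat edges (so the leg's bounding box is flush with the corner).

B is a picture frame with a 197×678 mm rectangular opening (x by z) and a uniform 42 mm border on every side. Frame depth is 21 mm along y. It is built from two vertical stiles running the full outside height and two horizontal rails spanning the gap between the stiles.

The picture frame is on top of the stool.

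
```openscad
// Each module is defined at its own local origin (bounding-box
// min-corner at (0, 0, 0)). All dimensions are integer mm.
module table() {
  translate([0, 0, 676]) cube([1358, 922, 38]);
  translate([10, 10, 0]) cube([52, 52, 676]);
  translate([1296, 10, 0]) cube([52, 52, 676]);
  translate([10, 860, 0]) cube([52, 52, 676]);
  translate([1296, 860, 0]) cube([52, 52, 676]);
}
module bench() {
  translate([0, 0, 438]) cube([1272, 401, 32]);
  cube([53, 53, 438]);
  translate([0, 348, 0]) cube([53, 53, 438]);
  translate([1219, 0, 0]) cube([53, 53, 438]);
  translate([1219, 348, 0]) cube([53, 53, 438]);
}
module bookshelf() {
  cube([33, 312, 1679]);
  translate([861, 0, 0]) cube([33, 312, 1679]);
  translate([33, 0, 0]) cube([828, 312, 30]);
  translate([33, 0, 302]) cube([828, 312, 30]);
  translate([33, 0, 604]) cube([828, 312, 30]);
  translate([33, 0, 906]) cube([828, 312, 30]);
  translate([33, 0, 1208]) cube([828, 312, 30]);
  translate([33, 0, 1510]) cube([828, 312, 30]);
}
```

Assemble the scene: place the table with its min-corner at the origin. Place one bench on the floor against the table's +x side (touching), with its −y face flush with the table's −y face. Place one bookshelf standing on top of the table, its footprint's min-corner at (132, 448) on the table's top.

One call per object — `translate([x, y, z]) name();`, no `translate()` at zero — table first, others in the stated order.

table();
translate([1358, 0, 0]) bench();
translate([132, 448, 714]) bookshelf();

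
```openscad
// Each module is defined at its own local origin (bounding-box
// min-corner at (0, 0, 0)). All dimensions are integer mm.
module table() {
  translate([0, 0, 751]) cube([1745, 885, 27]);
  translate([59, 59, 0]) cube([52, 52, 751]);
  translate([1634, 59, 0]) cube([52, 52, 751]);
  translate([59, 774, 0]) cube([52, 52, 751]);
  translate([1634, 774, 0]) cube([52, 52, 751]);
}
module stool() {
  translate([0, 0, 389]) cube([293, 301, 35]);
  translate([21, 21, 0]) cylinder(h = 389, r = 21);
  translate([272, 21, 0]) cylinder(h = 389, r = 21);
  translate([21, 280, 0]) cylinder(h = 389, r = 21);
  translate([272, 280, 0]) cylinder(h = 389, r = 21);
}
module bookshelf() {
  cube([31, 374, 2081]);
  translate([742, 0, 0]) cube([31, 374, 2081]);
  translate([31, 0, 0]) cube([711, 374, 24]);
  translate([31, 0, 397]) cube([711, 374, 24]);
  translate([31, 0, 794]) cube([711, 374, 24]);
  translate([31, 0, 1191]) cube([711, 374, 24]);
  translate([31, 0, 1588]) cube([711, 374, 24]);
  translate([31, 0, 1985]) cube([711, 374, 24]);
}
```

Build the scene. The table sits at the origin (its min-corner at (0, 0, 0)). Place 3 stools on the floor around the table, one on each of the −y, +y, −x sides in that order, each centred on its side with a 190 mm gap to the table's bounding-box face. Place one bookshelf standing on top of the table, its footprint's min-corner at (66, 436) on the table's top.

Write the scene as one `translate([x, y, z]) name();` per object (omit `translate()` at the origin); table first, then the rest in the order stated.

table();
translate([726, -491, 0]) stool();
translate([726, 1075, 0]) stool();
translate([-483, 292, 0]) stool();
translate([66, 436, 778]) bookshelf();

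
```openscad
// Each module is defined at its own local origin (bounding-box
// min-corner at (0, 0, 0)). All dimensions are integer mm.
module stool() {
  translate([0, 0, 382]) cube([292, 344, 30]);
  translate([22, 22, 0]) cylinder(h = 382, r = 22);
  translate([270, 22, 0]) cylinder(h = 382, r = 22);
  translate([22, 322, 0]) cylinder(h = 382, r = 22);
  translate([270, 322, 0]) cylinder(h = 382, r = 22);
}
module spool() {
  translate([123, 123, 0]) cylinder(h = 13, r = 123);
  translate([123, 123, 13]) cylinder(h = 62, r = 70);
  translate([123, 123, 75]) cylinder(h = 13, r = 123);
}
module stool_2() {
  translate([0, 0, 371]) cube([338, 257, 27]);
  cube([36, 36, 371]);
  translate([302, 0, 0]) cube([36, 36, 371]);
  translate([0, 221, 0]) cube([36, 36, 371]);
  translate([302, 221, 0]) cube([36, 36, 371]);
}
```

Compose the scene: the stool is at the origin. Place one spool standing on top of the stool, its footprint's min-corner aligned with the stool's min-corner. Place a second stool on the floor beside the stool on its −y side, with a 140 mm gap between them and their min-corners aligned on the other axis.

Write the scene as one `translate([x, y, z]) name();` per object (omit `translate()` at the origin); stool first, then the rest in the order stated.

stool();
translate([0, 0, 412]) spool();
translate([0, -397, 0]) stool_2();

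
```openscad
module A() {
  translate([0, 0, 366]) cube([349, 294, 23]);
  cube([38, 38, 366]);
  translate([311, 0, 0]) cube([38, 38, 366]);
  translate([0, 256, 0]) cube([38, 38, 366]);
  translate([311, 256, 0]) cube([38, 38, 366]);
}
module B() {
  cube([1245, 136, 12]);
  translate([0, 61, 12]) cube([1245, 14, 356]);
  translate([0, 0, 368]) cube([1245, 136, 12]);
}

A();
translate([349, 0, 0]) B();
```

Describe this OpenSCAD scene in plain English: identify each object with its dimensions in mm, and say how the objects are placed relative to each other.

A is a four-legged stool. The seat is a 349×294×23 mm slab whose top surface is at z = 389 mm; four square legs, each 38×38 mm in cross-section, run from the floor (z = 0) to the underside of the seat, each flush with a corner of the seat.

B is an I-beam lying along x, 1245 mm long. Overall section height 380 mm. Two flanges 136 mm wide (y) and 12 mm thick, one on the floor and one at the top; a web 14 mm thick runs between them, centred on the flange width.

The I-beam is against the stool's +x side, with their −y faces flush.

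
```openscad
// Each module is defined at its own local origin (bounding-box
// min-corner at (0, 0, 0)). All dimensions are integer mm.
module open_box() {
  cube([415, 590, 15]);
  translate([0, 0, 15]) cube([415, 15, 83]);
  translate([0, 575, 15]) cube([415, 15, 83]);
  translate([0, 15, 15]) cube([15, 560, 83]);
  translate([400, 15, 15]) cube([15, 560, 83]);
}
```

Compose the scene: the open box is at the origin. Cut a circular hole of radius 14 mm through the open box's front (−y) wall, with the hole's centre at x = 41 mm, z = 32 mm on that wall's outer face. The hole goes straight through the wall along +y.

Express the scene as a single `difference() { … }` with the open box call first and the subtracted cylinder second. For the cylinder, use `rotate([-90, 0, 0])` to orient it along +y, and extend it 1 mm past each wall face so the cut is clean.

difference() {
  open_box();
  translate([41, -1, 32]) rotate([-90, 0, 0]) cylinder(h = 17, r = 14);
}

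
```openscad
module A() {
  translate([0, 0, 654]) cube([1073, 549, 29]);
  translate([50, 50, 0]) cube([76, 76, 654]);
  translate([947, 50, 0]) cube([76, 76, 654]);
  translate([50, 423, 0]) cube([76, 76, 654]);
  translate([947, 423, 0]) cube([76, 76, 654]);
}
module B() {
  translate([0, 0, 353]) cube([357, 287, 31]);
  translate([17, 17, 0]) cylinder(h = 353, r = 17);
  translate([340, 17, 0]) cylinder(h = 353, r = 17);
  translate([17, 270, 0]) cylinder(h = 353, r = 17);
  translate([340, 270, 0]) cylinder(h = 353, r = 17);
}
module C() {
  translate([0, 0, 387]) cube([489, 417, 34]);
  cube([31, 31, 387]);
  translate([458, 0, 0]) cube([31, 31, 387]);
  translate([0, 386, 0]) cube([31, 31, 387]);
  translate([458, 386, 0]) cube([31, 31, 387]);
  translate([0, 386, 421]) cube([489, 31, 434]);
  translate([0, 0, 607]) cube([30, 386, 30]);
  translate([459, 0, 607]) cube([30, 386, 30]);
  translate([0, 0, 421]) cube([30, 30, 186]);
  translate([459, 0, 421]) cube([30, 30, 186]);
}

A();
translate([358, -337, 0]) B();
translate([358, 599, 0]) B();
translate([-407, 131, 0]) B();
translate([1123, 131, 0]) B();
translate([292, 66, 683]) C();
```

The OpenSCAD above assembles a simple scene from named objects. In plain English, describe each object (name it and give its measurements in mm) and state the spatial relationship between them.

A is a table: top 1073 mm (x) × 549 mm (y), 29 mm thick, upper face at z = 683 mm, on four 76×76 mm square legs, each inset 50 mm from the nearest pair of top edges, running from z = 0 to the bottom of the top.

B is a simple wooden stool: a rectangular seat 357 mm (x) by 287 mm (y), 31 mm thick, top face at z = 384 mm, on four round legs, each 34 mm in diameter. The legs rest on z = 0, each leg's axis is inset half a diameter from the nearest pair of seat edges (so the leg's bounding box is flush with the corner).

C is a chair. The seat is a 489×417×34 mm slab with its top at z = 421 mm, on four 31×31 mm corner legs (flush with the seat edges, standing on z = 0). A flat backrest 31 mm thick, 434 mm tall, spans the full seat width and rises from the seat top along its +y edge, rear face flush with the rear of the seat. Two armrests of 30×30 mm section run along each side from the seat's front edge to the front of the backrest, top faces 216 mm above the seat top and outer faces flush with the seat's x-edges; a 30×30 mm post under the front of each armrest stands on the seat at the front corner.

Four stools sit around the table at the −y, +y, −x, +x sides. The chair is on top of the table, centred.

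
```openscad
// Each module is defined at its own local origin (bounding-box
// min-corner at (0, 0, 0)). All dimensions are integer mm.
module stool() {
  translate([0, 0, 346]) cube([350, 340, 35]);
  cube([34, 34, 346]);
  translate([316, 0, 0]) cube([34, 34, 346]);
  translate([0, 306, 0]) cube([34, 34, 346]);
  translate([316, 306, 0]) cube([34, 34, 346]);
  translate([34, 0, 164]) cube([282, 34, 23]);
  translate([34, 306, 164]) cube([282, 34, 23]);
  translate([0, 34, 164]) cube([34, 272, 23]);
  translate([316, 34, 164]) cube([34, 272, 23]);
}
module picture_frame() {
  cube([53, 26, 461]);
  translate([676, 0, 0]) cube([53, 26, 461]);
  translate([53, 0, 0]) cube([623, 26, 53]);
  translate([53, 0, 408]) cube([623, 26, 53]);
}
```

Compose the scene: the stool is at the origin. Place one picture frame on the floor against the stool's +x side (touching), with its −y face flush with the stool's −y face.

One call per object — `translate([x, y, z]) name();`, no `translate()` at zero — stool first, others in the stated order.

stool();
translate([350, 0, 0]) picture_frame();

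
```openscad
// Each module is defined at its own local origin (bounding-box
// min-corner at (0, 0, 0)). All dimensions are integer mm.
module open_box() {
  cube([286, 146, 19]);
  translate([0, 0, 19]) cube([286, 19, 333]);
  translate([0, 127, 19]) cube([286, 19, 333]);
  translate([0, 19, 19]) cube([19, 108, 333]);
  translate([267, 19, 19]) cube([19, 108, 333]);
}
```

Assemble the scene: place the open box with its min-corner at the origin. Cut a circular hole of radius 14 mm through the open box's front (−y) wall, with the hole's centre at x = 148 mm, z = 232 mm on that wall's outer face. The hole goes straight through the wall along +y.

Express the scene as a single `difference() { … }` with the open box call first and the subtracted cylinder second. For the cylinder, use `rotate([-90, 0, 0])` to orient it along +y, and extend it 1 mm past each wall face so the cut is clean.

difference() {
  open_box();
  translate([148, -1, 232]) rotate([-90, 0, 0]) cylinder(h = 21, r = 14);
}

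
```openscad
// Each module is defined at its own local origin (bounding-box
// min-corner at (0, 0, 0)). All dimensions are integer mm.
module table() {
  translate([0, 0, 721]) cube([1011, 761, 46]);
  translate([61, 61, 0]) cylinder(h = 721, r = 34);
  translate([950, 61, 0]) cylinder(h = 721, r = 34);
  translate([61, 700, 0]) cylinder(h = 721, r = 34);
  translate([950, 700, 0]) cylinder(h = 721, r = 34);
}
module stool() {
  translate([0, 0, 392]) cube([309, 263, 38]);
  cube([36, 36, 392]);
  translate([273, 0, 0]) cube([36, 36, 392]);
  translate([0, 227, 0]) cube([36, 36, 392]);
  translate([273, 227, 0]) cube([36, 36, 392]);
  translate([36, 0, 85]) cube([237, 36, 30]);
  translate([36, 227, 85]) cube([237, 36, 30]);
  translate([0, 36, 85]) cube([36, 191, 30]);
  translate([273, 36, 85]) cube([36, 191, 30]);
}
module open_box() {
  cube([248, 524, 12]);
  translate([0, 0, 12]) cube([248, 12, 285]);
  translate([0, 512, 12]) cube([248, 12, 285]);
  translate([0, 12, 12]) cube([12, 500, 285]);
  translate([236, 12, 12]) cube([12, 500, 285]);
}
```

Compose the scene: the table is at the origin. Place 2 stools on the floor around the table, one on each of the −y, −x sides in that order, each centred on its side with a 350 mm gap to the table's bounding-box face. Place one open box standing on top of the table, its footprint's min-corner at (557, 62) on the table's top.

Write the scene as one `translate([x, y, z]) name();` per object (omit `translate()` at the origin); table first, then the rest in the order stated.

table();
translate([351, -613, 0]) stool();
translate([-659, 249, 0]) stool();
translate([557, 62, 767]) open_box();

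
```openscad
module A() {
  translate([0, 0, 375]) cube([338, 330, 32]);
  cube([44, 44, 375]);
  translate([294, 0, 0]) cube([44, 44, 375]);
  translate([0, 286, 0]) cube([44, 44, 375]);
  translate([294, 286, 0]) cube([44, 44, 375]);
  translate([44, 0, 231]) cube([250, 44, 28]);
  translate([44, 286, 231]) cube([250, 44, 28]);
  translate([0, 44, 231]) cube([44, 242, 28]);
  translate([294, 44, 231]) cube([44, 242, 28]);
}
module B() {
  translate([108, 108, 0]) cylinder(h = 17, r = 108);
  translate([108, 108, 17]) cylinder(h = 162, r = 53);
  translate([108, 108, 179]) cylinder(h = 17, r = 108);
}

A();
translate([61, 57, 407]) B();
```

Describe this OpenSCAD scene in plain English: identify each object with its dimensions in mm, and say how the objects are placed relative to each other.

A is a simple wooden stool: a rectangular seat 338 mm (x) by 330 mm (y), 32 mm thick, top face at z = 407 mm, on four square legs, each 44×44 mm in cross-section. The legs rest on z = 0, each flush with a corner of the seat. Four stretchers, 44 mm wide and 28 mm tall, connect adjacent legs with their undersides at z = 231 mm, each running between the inner faces of the legs it joins and aligned with the legs' outer faces on the other axis.

B is a spool: two coaxial disc flanges of radius 108 mm and thickness 17 mm, joined by a core cylinder of radius 53 mm and height 162 mm. The lower flange rests on z = 0 and the three cylinders share a vertical axis.

The spool is on top of the stool, centred.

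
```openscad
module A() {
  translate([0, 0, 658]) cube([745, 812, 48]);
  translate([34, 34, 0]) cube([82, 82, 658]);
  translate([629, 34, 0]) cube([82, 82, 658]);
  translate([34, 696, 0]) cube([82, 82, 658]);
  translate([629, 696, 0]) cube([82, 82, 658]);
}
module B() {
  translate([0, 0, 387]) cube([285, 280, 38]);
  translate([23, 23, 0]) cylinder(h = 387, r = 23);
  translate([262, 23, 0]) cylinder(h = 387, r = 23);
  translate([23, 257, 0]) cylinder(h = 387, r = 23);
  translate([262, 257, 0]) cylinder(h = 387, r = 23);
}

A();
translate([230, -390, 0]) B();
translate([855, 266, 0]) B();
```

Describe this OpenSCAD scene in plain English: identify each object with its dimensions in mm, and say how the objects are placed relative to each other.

A is a table with a 745×812 mm rectangular top, 48 mm thick, top surface at z = 706 mm, supported by four 82×82 mm square legs, each inset 34 mm from the nearest pair of top edges, running from the floor.

B is a simple wooden stool: a rectangular seat 285 mm (x) by 280 mm (y), 38 mm thick, top face at z = 425 mm, on four round legs, each 46 mm in diameter. The legs rest on z = 0, each leg's axis is inset half a diameter from the nearest pair of seat edges (so the leg's bounding box is flush with the corner).

Two stools sit around the table at the −y, +x sides.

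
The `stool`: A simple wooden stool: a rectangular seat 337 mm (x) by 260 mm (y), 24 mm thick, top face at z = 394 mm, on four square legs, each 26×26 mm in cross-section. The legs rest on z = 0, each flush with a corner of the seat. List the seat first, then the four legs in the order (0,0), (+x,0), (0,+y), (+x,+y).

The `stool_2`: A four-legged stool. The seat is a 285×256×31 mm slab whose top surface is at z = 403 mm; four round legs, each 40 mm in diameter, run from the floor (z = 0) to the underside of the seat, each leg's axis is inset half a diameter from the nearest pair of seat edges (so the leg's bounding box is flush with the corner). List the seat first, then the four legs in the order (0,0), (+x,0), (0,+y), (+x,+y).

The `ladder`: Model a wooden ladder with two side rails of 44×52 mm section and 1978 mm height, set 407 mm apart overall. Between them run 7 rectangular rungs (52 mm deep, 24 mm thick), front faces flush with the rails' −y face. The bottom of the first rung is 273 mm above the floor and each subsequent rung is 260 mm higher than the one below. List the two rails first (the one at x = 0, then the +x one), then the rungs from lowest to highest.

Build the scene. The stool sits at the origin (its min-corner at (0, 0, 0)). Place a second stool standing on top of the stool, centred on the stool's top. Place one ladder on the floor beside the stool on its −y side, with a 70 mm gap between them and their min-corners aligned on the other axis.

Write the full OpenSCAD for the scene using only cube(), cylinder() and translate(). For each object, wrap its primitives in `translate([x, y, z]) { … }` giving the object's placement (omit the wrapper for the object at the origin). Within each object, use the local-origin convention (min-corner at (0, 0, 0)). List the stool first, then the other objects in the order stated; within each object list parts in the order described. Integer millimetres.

translate([0, 0, 370]) cube([337, 260, 24]);
cube([26, 26, 370]);
translate([311, 0, 0]) cube([26, 26, 370]);
translate([0, 234, 0]) cube([26, 26, 370]);
translate([311, 234, 0]) cube([26, 26, 370]);
translate([26, 2, 394]) {
  translate([0, 0, 372]) cube([285, 256, 31]);
  translate([20, 20, 0]) cylinder(h = 372, r = 20);
  translate([265, 20, 0]) cylinder(h = 372, r = 20);
  translate([20, 236, 0]) cylinder(h = 372, r = 20);
  translate([265, 236, 0]) cylinder(h = 372, r = 20);
}
translate([0, -122, 0]) {
  cube([44, 52, 1978]);
  translate([363, 0, 0]) cube([44, 52, 1978]);
  translate([44, 0, 273]) cube([319, 52, 24]);
  translate([44, 0, 533]) cube([319, 52, 24]);
  translate([44, 0, 793]) cube([319, 52, 24]);
  translate([44, 0, 1053]) cube([319, 52, 24]);
  translate([44, 0, 1313]) cube([319, 52, 24]);
  translate([44, 0, 1573]) cube([319, 52, 24]);
  translate([44, 0, 1833]) cube([319, 52, 24]);
}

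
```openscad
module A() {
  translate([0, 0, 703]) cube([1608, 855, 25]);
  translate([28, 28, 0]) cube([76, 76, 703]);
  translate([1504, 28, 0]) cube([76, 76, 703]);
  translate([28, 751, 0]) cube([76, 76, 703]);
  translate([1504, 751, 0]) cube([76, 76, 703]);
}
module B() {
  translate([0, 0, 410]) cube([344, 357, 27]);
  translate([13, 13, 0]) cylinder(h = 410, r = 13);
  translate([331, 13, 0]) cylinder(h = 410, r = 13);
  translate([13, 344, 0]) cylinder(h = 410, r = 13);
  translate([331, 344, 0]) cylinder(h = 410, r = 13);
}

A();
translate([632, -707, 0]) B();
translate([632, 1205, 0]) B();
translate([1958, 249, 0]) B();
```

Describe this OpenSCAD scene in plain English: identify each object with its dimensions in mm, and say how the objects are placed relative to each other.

A is a table with a 1608×855 mm rectangular top, 25 mm thick, top surface at z = 728 mm, supported by four 76×76 mm square legs, each inset 28 mm from the nearest pair of top edges, running from the floor.

B is a simple wooden stool: a rectangular seat 344 mm (x) by 357 mm (y), 27 mm thick, top face at z = 437 mm, on four round legs, each 26 mm in diameter. The legs rest on z = 0, each leg's axis is inset half a diameter from the nearest pair of seat edges (so the leg's bounding box is flush with the corner).

Three stools sit around the table at the −y, +y, +x sides.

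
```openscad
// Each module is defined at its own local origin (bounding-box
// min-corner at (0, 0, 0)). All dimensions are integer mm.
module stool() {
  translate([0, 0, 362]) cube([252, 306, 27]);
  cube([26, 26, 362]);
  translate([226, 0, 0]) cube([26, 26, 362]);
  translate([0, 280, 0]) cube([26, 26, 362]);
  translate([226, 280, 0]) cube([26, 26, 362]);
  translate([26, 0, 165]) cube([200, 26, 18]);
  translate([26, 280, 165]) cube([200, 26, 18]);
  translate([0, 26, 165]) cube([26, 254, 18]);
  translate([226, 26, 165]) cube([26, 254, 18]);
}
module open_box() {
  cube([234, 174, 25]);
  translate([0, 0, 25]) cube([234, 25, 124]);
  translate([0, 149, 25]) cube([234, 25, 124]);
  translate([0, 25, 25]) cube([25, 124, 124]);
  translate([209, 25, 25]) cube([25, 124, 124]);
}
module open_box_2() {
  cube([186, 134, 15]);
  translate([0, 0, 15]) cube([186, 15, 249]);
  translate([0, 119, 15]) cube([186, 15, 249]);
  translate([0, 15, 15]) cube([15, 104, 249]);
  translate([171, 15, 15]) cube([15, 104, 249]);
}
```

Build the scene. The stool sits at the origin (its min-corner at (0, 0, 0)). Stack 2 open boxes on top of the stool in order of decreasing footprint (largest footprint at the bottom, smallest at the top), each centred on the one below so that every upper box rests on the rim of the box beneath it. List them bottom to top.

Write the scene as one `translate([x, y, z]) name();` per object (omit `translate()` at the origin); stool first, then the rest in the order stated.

stool();
translate([9, 66, 389]) open_box();
translate([33, 86, 538]) open_box_2();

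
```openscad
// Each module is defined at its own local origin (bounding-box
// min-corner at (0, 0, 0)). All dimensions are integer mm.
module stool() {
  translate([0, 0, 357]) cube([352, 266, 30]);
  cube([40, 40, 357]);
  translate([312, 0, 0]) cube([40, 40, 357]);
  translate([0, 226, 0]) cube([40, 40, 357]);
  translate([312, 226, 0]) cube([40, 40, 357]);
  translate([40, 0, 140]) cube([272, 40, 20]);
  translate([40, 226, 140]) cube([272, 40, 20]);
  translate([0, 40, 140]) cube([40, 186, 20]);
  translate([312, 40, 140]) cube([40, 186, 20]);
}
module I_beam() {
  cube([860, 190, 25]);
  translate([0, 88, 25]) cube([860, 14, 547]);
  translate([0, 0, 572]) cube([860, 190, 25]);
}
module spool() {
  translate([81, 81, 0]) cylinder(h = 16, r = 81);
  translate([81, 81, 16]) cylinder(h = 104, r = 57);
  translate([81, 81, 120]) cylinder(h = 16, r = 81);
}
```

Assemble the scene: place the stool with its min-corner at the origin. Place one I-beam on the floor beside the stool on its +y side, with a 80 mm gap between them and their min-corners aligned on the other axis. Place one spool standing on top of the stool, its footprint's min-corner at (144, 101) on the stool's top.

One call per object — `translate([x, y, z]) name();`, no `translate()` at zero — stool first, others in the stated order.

stool();
translate([0, 346, 0]) I_beam();
translate([144, 101, 387]) spool();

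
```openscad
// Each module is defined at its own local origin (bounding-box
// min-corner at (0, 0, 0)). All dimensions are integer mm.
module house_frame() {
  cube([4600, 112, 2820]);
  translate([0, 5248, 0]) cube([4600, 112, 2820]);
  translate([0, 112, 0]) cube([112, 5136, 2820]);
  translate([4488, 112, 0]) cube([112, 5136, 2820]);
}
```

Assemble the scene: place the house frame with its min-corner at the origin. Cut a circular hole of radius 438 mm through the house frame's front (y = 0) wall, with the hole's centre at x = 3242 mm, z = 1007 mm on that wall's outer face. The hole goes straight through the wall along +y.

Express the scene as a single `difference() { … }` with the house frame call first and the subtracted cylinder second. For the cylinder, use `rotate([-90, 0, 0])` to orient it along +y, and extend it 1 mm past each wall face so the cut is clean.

difference() {
  house_frame();
  translate([3242, -1, 1007]) rotate([-90, 0, 0]) cylinder(h = 114, r = 438);
}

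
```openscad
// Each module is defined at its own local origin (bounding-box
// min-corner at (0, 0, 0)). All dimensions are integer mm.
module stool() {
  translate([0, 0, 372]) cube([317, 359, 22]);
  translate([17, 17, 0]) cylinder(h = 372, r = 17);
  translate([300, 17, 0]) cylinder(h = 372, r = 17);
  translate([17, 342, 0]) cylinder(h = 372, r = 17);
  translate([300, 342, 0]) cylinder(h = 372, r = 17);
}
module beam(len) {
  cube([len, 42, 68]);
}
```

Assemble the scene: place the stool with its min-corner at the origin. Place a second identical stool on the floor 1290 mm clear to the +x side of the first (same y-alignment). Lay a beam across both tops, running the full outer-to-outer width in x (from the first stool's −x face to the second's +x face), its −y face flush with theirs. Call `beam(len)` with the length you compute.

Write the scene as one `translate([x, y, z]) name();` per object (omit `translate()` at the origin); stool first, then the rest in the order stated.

stool();
translate([1607, 0, 0]) stool();
translate([0, 0, 394]) beam(1924);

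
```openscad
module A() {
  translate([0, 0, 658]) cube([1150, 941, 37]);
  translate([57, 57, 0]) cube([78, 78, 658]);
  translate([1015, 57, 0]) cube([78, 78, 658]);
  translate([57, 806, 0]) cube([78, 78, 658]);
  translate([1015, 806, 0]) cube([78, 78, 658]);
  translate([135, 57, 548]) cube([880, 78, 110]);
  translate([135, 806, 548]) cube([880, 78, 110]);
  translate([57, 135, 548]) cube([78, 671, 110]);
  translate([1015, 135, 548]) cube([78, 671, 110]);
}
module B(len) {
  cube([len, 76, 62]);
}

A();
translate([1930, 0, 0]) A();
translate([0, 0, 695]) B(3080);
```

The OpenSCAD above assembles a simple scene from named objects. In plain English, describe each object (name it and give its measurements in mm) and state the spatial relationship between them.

A is a table: top 1150 mm (x) × 941 mm (y), 37 mm thick, upper face at z = 695 mm, on four 78×78 mm square legs, each inset 57 mm from the nearest pair of top edges, running from z = 0 to the bottom of the top. Four apron rails, 78 mm thick and 110 mm tall, run between adjacent legs with their top edges flush with the underside of the top and their outer faces flush with the legs' outer faces.

B is a rectangular beam 3080 mm long (x), 76 mm deep (y), 62 mm thick (z).

The beam spans the tops of two tables placed 780 mm apart, resting at z = 695 mm.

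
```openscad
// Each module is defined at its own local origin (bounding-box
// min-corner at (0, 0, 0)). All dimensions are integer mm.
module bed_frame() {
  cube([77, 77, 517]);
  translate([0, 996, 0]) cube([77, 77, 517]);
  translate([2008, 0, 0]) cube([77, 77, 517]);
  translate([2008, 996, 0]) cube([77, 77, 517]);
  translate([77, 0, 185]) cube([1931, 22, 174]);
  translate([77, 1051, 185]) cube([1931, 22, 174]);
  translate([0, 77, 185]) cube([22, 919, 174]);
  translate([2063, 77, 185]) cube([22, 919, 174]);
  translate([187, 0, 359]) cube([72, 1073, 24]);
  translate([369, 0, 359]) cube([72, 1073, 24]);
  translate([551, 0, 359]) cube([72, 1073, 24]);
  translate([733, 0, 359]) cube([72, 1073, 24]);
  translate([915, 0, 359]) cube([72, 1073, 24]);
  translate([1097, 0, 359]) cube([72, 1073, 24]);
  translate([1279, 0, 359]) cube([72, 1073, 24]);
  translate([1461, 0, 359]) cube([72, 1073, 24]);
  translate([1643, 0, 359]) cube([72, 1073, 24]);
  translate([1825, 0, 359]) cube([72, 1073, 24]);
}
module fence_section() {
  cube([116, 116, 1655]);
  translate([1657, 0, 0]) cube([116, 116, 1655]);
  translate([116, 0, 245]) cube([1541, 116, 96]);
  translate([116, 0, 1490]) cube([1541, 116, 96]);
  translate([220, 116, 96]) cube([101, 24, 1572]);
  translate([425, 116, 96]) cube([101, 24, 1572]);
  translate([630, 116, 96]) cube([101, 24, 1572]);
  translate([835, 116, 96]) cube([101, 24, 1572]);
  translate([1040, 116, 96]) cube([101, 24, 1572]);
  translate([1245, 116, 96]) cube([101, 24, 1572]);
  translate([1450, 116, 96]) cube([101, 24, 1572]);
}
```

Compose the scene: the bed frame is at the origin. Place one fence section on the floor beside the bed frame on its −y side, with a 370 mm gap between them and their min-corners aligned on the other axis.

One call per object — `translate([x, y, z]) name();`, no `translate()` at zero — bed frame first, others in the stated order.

bed_frame();
translate([0, -510, 0]) fence_section();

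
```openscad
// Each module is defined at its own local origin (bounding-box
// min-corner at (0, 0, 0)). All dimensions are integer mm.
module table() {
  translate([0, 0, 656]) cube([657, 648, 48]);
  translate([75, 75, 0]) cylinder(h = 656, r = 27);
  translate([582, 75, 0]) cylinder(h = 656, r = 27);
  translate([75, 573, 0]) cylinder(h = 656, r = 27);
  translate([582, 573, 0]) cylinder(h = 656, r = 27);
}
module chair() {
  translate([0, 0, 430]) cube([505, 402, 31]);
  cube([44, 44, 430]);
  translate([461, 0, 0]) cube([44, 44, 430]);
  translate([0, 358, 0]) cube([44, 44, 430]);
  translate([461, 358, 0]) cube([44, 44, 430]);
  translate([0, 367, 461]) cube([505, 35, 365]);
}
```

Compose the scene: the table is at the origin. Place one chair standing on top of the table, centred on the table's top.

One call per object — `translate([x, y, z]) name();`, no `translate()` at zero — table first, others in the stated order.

table();
translate([76, 123, 704]) chair();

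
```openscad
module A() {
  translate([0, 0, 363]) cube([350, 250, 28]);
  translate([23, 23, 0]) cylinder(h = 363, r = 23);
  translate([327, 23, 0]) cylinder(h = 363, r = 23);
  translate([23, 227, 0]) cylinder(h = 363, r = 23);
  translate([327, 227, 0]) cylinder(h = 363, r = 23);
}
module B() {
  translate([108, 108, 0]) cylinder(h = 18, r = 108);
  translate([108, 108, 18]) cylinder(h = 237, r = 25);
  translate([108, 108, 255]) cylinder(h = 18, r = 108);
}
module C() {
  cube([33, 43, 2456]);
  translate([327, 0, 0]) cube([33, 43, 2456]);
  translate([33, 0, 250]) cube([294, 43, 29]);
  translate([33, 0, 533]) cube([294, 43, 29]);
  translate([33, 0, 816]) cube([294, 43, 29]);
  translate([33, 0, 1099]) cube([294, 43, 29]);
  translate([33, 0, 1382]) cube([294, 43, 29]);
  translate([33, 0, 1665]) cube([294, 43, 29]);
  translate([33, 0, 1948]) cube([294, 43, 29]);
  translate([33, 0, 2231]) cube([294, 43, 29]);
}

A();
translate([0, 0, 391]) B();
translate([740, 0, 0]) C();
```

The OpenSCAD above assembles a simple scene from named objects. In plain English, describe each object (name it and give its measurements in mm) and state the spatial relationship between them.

A is a four-legged stool. The seat is a 350×250×28 mm slab whose top surface is at z = 391 mm; four round legs, each 46 mm in diameter, run from the floor (z = 0) to the underside of the seat, each leg's axis is inset half a diameter from the nearest pair of seat edges (so the leg's bounding box is flush with the corner).

B is a spool: two coaxial disc flanges of radius 108 mm and thickness 18 mm, joined by a core cylinder of radius 25 mm and height 237 mm. The lower flange rests on z = 0 and the three cylinders share a vertical axis.

C is a wooden ladder with two side rails of 33×43 mm section and 2456 mm height, set 360 mm apart overall. Between them run 8 rectangular rungs (43 mm deep, 29 mm thick), front faces flush with the rails' −y face. The bottom of the first rung is 250 mm above the floor and each subsequent rung is 283 mm higher than the one below.

The spool is on top of the stool. The ladder is on the floor beside the stool on its +x side.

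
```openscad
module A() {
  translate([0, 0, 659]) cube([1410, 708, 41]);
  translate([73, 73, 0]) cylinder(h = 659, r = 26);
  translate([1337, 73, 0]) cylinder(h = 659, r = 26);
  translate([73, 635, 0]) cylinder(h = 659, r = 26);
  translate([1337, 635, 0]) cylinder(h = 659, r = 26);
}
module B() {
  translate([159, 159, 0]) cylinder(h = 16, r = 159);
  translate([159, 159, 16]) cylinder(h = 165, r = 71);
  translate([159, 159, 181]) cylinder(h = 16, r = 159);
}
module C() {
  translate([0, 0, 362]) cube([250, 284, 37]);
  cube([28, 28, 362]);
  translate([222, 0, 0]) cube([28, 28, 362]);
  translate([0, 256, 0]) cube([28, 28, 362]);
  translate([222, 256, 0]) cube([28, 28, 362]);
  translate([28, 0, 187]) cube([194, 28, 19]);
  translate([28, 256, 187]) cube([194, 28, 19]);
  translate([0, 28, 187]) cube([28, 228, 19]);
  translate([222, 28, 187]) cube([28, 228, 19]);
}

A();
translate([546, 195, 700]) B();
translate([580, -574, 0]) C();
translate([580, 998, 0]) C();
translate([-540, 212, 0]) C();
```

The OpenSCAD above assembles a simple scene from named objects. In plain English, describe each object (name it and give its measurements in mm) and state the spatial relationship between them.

A is a rectangular dining table. The top is 1410×708×41 mm with its upper surface at z = 700 mm. It stands on four round legs of 52 mm diameter, each leg's bounding box inset 47 mm from the nearest pair of top edges, running from the floor to the underside of the top.

B is a spool: two coaxial disc flanges of radius 159 mm and thickness 16 mm, joined by a core cylinder of radius 71 mm and height 165 mm. The lower flange rests on z = 0 and the three cylinders share a vertical axis.

C is a four-legged stool. The seat is a 250×284×37 mm slab whose top surface is at z = 399 mm; four square legs, each 28×28 mm in cross-section, run from the floor (z = 0) to the underside of the seat, each flush with a corner of the seat. Four stretchers, 28 mm wide and 19 mm tall, connect adjacent legs with their undersides at z = 187 mm, each running between the inner faces of the legs it joins and aligned with the legs' outer faces on the other axis.

The spool is on top of the table, centred. Three stools sit around the table at the −y, +y, −x sides.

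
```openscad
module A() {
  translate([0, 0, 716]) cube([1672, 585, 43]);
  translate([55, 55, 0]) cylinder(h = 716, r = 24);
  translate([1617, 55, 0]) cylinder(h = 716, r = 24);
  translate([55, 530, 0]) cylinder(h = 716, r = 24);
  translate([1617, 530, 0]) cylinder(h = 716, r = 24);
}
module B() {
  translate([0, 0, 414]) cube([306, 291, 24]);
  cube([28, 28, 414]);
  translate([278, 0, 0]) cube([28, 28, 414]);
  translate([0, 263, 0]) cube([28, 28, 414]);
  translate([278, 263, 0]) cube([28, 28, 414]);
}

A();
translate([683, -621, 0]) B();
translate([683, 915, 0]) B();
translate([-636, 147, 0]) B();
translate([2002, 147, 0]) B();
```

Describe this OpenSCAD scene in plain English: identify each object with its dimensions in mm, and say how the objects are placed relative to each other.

A is a table: top 1672 mm (x) × 585 mm (y), 43 mm thick, upper face at z = 759 mm, on four round legs of 48 mm diameter, each leg's bounding box inset 31 mm from the nearest pair of top edges, running from z = 0 to the bottom of the top.

B is a four-legged stool. The seat is 306×291 mm, 24 mm thick, top at z = 438 mm. It stands on four square legs, each 28×28 mm in cross-section, from z = 0 to the seat underside, each flush with a corner of the seat.

Four stools sit around the table at the −y, +y, −x, +x sides.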